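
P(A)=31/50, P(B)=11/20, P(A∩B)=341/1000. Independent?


P(A)×P(B) = 341/1000
P(A∩B) = 341/1000
Equal ✓ → Independent

Yes, independent


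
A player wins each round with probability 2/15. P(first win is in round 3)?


Geometric: P(X=3) = (1-p)^(k-1)×p = (13/15)^2×2/15 = 338/3375

P(X=3) = 338/3375 ≈ 10.01%


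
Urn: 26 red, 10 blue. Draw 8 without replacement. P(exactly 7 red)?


Hypergeometric: C(26,7)×C(10,1)/C(36,8)
= 657800×10/30260340 = 29900/137547

P(X=7) = 29900/137547 ≈ 21.74%


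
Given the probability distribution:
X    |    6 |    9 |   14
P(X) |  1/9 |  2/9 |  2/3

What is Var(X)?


E[X] = 12
E[X²] = 458/3
Var(X) = E[X²] - (E[X])² = 458/3 - 144 = 26/3

Var(X) = 26/3 ≈ 8.6667


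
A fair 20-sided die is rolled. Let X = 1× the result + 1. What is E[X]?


E[die] = (1+20)/2 = 21/2
E[X] = 1×21/2 + 1 = 23/2

E[X] = 23/2


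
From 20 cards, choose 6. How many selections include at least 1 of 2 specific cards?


Complement: C(20,6) - C(18,6) = 38760 - 18564 = 20196

20196


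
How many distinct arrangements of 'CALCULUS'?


Letters: 8, freq: {'C': 2, 'A': 1, 'L': 2, 'U': 2, 'S': 1}
8!/(2!×1!×2!×2!×1!) = 40320/8 = 5040

5040


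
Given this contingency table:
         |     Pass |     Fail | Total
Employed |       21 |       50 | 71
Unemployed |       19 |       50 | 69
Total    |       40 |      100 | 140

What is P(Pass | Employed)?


P(Pass | Employed) = 21/(21+50) = 21/71

P(Pass|Employed) = 21/71 ≈ 29.58%


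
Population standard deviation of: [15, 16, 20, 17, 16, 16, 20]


Mean = 120/7
  (15-120/7)²=225/49
  (16-120/7)²=64/49
  (20-120/7)²=400/49
  (17-120/7)²=1/49
  (16-120/7)²=64/49
  (16-120/7)²=64/49
  (20-120/7)²=400/49
Σ(x-μ)² = 174/7
σ² = (174/7)/7 = 174/49

σ = √(174/49) ≈ 1.8844


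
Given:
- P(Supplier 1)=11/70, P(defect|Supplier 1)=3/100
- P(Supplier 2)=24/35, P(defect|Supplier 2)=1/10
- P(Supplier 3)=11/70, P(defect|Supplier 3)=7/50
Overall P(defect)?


P(B) = Σ P(B|Aᵢ)×P(Aᵢ)
  3/100×11/70 = 33/7000
  1/10×24/35 = 12/175
  7/50×11/70 = 11/500
Sum = 667/7000

P(defect) = 667/7000 ≈ 9.53%


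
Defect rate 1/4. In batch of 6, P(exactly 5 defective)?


Binomial: P(X=5) = C(6,5)×p^5×(1-p)^1
= 6 × 1/1024 × 3/4 = 9/2048

P(X=5) = 9/2048 ≈ 0.44%


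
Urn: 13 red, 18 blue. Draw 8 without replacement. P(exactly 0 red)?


Hypergeometric: C(13,0)×C(18,8)/C(31,8)
= 1×43758/7888725 = 374/67425

P(X=0) = 374/67425 ≈ 0.55%


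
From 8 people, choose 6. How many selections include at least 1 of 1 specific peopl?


Complement: C(8,6) - C(7,6) = 28 - 7 = 21

21


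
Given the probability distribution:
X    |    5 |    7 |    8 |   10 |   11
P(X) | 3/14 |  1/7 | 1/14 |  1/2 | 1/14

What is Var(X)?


E[X] = 59/7
E[X²] = 529/7
Var(X) = E[X²] - (E[X])² = 529/7 - 3481/49 = 222/49

Var(X) = 222/49 ≈ 4.5306


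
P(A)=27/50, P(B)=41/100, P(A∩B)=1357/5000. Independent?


P(A)×P(B) = 1107/5000
P(A∩B) = 1357/5000
Not equal → NOT independent

No, not independent


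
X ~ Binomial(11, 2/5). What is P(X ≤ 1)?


P(X ≤ 1) = Σ P(X=i) for i=0..1
P(X=0) = 177147/48828125
P(X=1) = 1299078/48828125
Sum = 59049/1953125

P(X ≤ 1) = 59049/1953125 ≈ 3.02%


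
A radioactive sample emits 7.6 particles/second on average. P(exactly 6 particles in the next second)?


Poisson(λ=7.6): P(X=6) = e^(-λ)×λ^k/k!
= e^(-7.6) × 7.6^6 / 6!
≈ 0.0005004514334 × 192699.928576 / 720 ≈ 0.133940

P(X=6) ≈ 0.133940 ≈ 13.39%


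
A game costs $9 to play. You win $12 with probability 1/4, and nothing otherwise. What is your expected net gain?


E[gain] = (12-9)×1/4 + (-9)×3/4
= 3/4 - 27/4 = -6

Expected net gain = $-6 ≈ $-6.00


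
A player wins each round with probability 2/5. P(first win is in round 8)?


Geometric: P(X=8) = (1-p)^(k-1)×p = (3/5)^7×2/5 = 4374/390625

P(X=8) = 4374/390625 ≈ 1.12%


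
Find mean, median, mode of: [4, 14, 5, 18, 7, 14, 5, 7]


Sorted: [4, 5, 5, 7, 7, 14, 14, 18]
Mean = 74/8 = 37/4
Median = 7
Freq: {4: 1, 14: 2, 5: 2, 18: 1, 7: 2}
Mode: [5, 7, 14]

Mean=37/4, Median=7, Mode=[5, 7, 14]


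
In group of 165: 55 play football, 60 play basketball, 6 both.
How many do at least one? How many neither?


|A∪B| = 55+60-6 = 109
Neither = 165-109 = 56

At least one: 109; Neither: 56


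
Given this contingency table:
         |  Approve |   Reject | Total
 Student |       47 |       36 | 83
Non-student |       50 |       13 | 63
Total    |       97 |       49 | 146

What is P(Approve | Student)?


P(Approve | Student) = 47/(47+36) = 47/83

P(Approve|Student) = 47/83 ≈ 56.63%


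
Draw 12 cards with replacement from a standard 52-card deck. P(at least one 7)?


P(not a 7) = 48/52 = 12/13
P(none in 12 draws) = (12/13)^12 = 8916100448256/23298085122481
P(≥1 7) = 1 - 8916100448256/23298085122481 = 14381984674225/23298085122481

P = 14381984674225/23298085122481 ≈ 61.73%


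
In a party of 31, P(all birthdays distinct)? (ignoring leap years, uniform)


P(all different) = Π(365-i)/365 for i=0..30
= (365/365)×(364/365)×...×(335/365)
= 0.269545

P ≈ 0.2695 ≈ 26.95%


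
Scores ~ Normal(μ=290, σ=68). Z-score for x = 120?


z = (x - μ)/σ = (120 - 290)/68 = -2.5

z = -2.5


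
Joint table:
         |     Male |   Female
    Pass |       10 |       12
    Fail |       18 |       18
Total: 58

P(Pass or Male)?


P(Pass∨Male) = P(Pass) + P(Male) - P(Pass∧Male)
= (22 + 28 - 10)/58 = 40/58 = 20/29

P = 20/29 ≈ 68.97%


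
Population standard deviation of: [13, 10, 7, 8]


Mean = 38/4 = 19/2
  (13-19/2)²=49/4
  (10-19/2)²=1/4
  (7-19/2)²=25/4
  (8-19/2)²=9/4
Σ(x-μ)² = 21
σ² = 21/4

σ = √(21/4) ≈ 2.2913


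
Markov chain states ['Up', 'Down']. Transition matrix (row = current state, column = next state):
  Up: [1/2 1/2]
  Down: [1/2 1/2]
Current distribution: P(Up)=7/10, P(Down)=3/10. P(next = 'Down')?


P(next=Down) = Σᵢ P(now=i)×P(i→Down)
= 7/10×1/2 + 3/10×1/2
= 7/20 + 3/20 = 1/2

P = 1/2 ≈ 0.5000


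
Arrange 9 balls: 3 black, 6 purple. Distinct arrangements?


9!/(3!×6!) = 84

84


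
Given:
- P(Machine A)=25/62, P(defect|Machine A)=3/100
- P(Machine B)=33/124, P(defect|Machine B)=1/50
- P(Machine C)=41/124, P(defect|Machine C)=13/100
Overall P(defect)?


P(B) = Σ P(B|Aᵢ)×P(Aᵢ)
  3/100×25/62 = 3/248
  1/50×33/124 = 33/6200
  13/100×41/124 = 533/12400
Sum = 749/12400

P(defect) = 749/12400 ≈ 6.04%


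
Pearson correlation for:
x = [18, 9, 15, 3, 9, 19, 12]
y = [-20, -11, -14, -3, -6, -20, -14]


n=7, Σx=85, Σy=-88, Σxy=-1280, Σx²=1225, Σy²=1358
r = (7×(-1280) - 85×(-88))/√((7×1225 - 85²)(7×1358 - (-88)²))
= -1480/√(1350×1762) = -1480/√2378700 ≈ -1480/1542.3035 ≈ -0.9596

r ≈ -0.9596


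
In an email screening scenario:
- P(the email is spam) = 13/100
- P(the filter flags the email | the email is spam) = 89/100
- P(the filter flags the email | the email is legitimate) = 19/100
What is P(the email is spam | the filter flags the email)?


Using Bayes' theorem:
P(A|B) = P(B|A)·P(A) / P(B)

P(the filter flags the email) = 89/100 × 13/100 + 19/100 × 87/100
= 1157/10000 + 1653/10000 = 281/1000

P(the email is spam|the filter flags the email) = (1157/10000) / (281/1000) = 1157/2810

P(the email is spam|the filter flags the email) = 1157/2810 ≈ 41.17%


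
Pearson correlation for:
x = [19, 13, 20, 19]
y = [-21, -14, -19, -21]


n=4, Σx=71, Σy=-75, Σxy=-1360, Σx²=1291, Σy²=1439
r = (4×(-1360) - 71×(-75))/√((4×1291 - 71²)(4×1439 - (-75)²))
= -115/√(123×131) = -115/√16113 ≈ -115/126.9370 ≈ -0.9060

r ≈ -0.9060


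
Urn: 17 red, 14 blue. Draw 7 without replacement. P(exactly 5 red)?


Hypergeometric: C(17,5)×C(14,2)/C(31,7)
= 6188×91/2629575 = 43316/202275

P(X=5) = 43316/202275 ≈ 21.41%


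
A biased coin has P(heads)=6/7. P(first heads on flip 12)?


Geometric: P(X=12) = (1-p)^(k-1)×p = (1/7)^11×6/7 = 6/13841287201

P(X=12) = 6/13841287201 ≈ 0.00%


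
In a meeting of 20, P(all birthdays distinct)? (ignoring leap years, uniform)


P(all different) = Π(365-i)/365 for i=0..19
= (365/365)×(364/365)×...×(346/365)
= 0.588562

P ≈ 0.5886 ≈ 58.86%


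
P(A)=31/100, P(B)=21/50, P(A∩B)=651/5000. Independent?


P(A)×P(B) = 651/5000
P(A∩B) = 651/5000
Equal ✓ → Independent

Yes, independent


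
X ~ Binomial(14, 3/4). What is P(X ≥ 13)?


P(X ≥ 13) = Σ P(X=i) for i=13..14
P(X=13) = 11160261/134217728
P(X=14) = 4782969/268435456
Sum = 27103491/268435456

P(X ≥ 13) = 27103491/268435456 ≈ 10.10%


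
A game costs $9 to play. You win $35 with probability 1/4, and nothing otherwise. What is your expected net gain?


E[gain] = (35-9)×1/4 + (-9)×3/4
= 13/2 - 27/4 = -1/4

Expected net gain = $-1/4 ≈ $-0.25


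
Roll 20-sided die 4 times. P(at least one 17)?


P(no 17)^4 = (19/20)^4 = 130321/160000
P(≥1) = 1 - 130321/160000 = 29679/160000

P = 29679/160000 ≈ 18.55%


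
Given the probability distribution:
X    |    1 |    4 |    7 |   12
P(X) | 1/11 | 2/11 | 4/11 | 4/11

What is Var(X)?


E[X] = 85/11
E[X²] = 805/11
Var(X) = E[X²] - (E[X])² = 805/11 - 7225/121 = 1630/121

Var(X) = 1630/121 ≈ 13.4711


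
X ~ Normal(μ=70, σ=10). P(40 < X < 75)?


z₁=(40-70)/10=-3.0, z₂=(75-70)/10=0.5
P = Φ(0.5) - Φ(-3.0) = 0.691462 - 0.001350 = 0.690112 ≈ 0.6901

P(40 < X < 75) ≈ 0.6901


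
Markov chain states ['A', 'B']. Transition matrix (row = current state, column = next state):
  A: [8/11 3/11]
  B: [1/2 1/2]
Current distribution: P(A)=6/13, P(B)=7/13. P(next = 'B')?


P(next=B) = Σᵢ P(now=i)×P(i→B)
= 6/13×3/11 + 7/13×1/2
= 18/143 + 7/26 = 113/286

P = 113/286 ≈ 0.3951


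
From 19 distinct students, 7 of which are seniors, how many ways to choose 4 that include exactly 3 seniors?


Choose 3 of the 7 seniors and 1 of the other 12 students:
C(7,3)×C(12,1) = 35×12 = 420

420


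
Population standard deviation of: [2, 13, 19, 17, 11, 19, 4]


Mean = 85/7
  (2-85/7)²=5041/49
  (13-85/7)²=36/49
  (19-85/7)²=2304/49
  (17-85/7)²=1156/49
  (11-85/7)²=64/49
  (19-85/7)²=2304/49
  (4-85/7)²=3249/49
Σ(x-μ)² = 2022/7
σ² = (2022/7)/7 = 2022/49

σ = √(2022/49) ≈ 6.4238


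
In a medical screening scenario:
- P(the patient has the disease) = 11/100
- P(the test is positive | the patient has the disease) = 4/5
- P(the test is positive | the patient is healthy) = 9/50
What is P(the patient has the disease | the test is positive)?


Using Bayes' theorem:
P(A|B) = P(B|A)·P(A) / P(B)

P(the test is positive) = 4/5 × 11/100 + 9/50 × 89/100
= 11/125 + 801/5000 = 1241/5000

P(the patient has the disease|the test is positive) = (11/125) / (1241/5000) = 440/1241

P(the patient has the disease|the test is positive) = 440/1241 ≈ 35.46%


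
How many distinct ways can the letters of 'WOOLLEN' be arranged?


Letters: 7, freq: {'W': 1, 'O': 2, 'L': 2, 'E': 1, 'N': 1}
7!/(1!×2!×2!×1!×1!) = 5040/4 = 1260

1260


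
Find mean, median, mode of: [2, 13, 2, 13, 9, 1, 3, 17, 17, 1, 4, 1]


Sorted: [1, 1, 1, 2, 2, 3, 4, 9, 13, 13, 17, 17]
Mean = 83/12
Median = 7/2
Freq: {2: 2, 13: 2, 9: 1, 1: 3, 3: 1, 17: 2, 4: 1}
Mode: [1]

Mean=83/12, Median=7/2, Mode=1


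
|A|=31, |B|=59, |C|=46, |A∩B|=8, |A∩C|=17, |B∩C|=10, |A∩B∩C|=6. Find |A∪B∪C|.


|A∪B∪C| = 31+59+46-8-17-10+6 = 107

|A∪B∪C| = 107


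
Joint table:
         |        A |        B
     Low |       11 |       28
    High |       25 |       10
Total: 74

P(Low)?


P(Low) = (11+28)/74 = 39/74

P(Low) = 39/74 ≈ 52.70%


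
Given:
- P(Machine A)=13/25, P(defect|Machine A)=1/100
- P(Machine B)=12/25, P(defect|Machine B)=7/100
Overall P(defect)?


P(B) = Σ P(B|Aᵢ)×P(Aᵢ)
  1/100×13/25 = 13/2500
  7/100×12/25 = 21/625
Sum = 97/2500

P(defect) = 97/2500 ≈ 3.88%


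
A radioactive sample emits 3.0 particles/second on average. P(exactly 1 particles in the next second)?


Poisson(λ=3.0): P(X=1) = e^(-λ)×λ^k/k!
= e^(-3.0) × 3.0^1 / 1!
≈ 0.04978706837 × 3 / 1 ≈ 0.149361

P(X=1) ≈ 0.149361 ≈ 14.94%


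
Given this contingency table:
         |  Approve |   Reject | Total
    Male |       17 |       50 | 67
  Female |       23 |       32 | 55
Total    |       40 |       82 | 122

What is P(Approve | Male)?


P(Approve | Male) = 17/(17+50) = 17/67

P(Approve|Male) = 17/67 ≈ 25.37%


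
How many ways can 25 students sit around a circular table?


Circular arrangements of 25 distinct objects: fix one position to break rotational symmetry.
(n-1)! = 24! = 620448401733239439360000

620448401733239439360000


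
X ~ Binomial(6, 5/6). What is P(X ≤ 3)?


P(X ≤ 3) = Σ P(X=i) for i=0..3
P(X=0) = 1/46656
P(X=1) = 5/7776
P(X=2) = 125/15552
P(X=3) = 625/11664
Sum = 1453/23328

P(X ≤ 3) = 1453/23328 ≈ 6.23%


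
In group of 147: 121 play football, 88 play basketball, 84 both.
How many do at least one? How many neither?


|A∪B| = 121+88-84 = 125
Neither = 147-125 = 22

At least one: 125; Neither: 22


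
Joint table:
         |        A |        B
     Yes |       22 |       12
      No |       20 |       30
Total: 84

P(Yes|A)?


P(Yes|A) = 22/(22+20) = 22/42 = 11/21

P = 11/21 ≈ 52.38%


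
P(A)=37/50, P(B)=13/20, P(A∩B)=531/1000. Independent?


P(A)×P(B) = 481/1000
P(A∩B) = 531/1000
Not equal → NOT independent

No, not independent


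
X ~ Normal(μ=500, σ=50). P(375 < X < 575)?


z₁=(375-500)/50=-2.5, z₂=(575-500)/50=1.5
P = Φ(1.5) - Φ(-2.5) = 0.933193 - 0.006210 = 0.926983 ≈ 0.9270

P(375 < X < 575) ≈ 0.9270


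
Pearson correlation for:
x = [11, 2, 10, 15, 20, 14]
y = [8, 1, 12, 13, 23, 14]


n=6, Σx=72, Σy=71, Σxy=1061, Σx²=1046, Σy²=1103
r = (6×1061 - 72×71)/√((6×1046 - 72²)(6×1103 - 71²))
= 1254/√(1092×1577) = 1254/√1722084 ≈ 1254/1312.2820 ≈ 0.9556

r ≈ 0.9556


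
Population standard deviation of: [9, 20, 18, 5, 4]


Mean = 56/5
  (9-56/5)²=121/25
  (20-56/5)²=1936/25
  (18-56/5)²=1156/25
  (5-56/5)²=961/25
  (4-56/5)²=1296/25
Σ(x-μ)² = 1094/5
σ² = (1094/5)/5 = 1094/25

σ = √(1094/25) ≈ 6.6151


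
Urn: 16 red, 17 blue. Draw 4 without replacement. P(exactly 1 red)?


Hypergeometric: C(16,1)×C(17,3)/C(33,4)
= 16×680/40920 = 272/1023

P(X=1) = 272/1023 ≈ 26.59%


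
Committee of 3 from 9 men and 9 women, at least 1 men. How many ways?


Count by #men:
  1M,2W: C(9,1)×C(9,2)=324
  2M,1W: C(9,2)×C(9,1)=324
  3M,0W: C(9,3)×C(9,0)=84
Total = 732

732


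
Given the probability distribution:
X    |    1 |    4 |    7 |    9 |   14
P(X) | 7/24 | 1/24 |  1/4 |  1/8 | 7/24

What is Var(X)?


E[X] = 89/12
E[X²] = 161/2
Var(X) = E[X²] - (E[X])² = 161/2 - 7921/144 = 3671/144

Var(X) = 3671/144 ≈ 25.4931


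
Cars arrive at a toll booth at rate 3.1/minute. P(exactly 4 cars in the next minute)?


Poisson(λ=3.1): P(X=4) = e^(-λ)×λ^k/k!
= e^(-3.1) × 3.1^4 / 4!
≈ 0.04504920239 × 92.3521 / 24 ≈ 0.173350

P(X=4) ≈ 0.173350 ≈ 17.33%


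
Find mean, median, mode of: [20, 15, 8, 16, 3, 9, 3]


Sorted: [3, 3, 8, 9, 15, 16, 20]
Mean = 74/7
Median = 9
Freq: {20: 1, 15: 1, 8: 1, 16: 1, 3: 2, 9: 1}
Mode: [3]

Mean=74/7, Median=9, Mode=3


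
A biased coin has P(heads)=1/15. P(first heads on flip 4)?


Geometric: P(X=4) = (1-p)^(k-1)×p = (14/15)^3×1/15 = 2744/50625

P(X=4) = 2744/50625 ≈ 5.42%


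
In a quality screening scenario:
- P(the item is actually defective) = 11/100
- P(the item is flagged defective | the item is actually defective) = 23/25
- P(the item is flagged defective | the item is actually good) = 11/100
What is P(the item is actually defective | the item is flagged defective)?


Using Bayes' theorem:
P(A|B) = P(B|A)·P(A) / P(B)

P(the item is flagged defective) = 23/25 × 11/100 + 11/100 × 89/100
= 253/2500 + 979/10000 = 1991/10000

P(the item is actually defective|the item is flagged defective) = (253/2500) / (1991/10000) = 92/181

P(the item is actually defective|the item is flagged defective) = 92/181 ≈ 50.83%


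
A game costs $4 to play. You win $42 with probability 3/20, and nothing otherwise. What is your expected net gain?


E[gain] = (42-4)×3/20 + (-4)×17/20
= 57/10 - 17/5 = 23/10

Expected net gain = $23/10 ≈ $2.30


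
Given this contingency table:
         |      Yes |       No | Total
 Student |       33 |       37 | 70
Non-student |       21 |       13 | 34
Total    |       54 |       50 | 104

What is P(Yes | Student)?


P(Yes | Student) = 33/(33+37) = 33/70

P(Yes|Student) = 33/70 ≈ 47.14%


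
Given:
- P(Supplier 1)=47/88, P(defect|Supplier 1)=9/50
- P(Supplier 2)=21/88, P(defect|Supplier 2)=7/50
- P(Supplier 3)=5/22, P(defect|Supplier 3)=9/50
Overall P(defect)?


P(B) = Σ P(B|Aᵢ)×P(Aᵢ)
  9/50×47/88 = 423/4400
  7/50×21/88 = 147/4400
  9/50×5/22 = 9/220
Sum = 15/88

P(defect) = 15/88 ≈ 17.05%


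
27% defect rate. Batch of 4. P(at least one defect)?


P(all good) = (73/100)^4 = 28398241/100000000
P(≥1 defect) = 71601759/100000000

P = 71601759/100000000 ≈ 71.60%


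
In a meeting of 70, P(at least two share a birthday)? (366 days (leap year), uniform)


P(all different) = Π(366-i)/366 for i=0..69
= 0.000858
P(match) = 1 - 0.000858 = 0.999142

P ≈ 0.9991 ≈ 99.91%


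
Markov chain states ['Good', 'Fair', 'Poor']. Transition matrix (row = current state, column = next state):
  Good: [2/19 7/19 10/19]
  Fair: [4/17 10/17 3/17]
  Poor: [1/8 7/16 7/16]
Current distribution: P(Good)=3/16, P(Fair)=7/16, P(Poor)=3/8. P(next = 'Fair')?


P(next=Fair) = Σᵢ P(now=i)×P(i→Fair)
= 3/16×7/19 + 7/16×10/17 + 3/8×7/16
= 21/304 + 35/136 + 21/128 = 20279/41344

P = 20279/41344 ≈ 0.4905


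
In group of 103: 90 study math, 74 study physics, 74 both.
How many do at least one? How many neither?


|A∪B| = 90+74-74 = 90
Neither = 103-90 = 13

At least one: 90; Neither: 13


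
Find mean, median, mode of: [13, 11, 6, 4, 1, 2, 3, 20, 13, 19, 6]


Sorted: [1, 2, 3, 4, 6, 6, 11, 13, 13, 19, 20]
Mean = 98/11
Median = 6
Freq: {13: 2, 11: 1, 6: 2, 4: 1, 1: 1, 2: 1, 3: 1, 20: 1, 19: 1}
Mode: [6, 13]

Mean=98/11, Median=6, Mode=[6, 13]


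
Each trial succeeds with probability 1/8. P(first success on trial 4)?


Geometric: P(X=4) = (1-p)^(k-1)×p = (7/8)^3×1/8 = 343/4096

P(X=4) = 343/4096 ≈ 8.37%


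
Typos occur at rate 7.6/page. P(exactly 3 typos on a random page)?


Poisson(λ=7.6): P(X=3) = e^(-λ)×λ^k/k!
= e^(-7.6) × 7.6^3 / 3!
≈ 0.0005004514334 × 438.976 / 6 ≈ 0.036614

P(X=3) ≈ 0.036614 ≈ 3.66%


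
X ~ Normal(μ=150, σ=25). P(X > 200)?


z = (200-150)/25 = 2.0
P(X > 200) = 1 - P(Z ≤ 2.0) = 1 - 0.9772 = 0.0228

P(X > 200) ≈ 0.0228


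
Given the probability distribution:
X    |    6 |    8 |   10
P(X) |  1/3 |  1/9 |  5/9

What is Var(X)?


E[X] = 76/9
E[X²] = 224/3
Var(X) = E[X²] - (E[X])² = 224/3 - 5776/81 = 272/81

Var(X) = 272/81 ≈ 3.3580


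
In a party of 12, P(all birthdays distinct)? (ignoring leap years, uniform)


P(all different) = Π(365-i)/365 for i=0..11
= (365/365)×(364/365)×...×(354/365)
= 0.832975

P ≈ 0.8330 ≈ 83.30%


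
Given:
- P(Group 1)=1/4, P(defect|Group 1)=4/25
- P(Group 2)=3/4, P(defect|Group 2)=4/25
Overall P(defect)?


P(B) = Σ P(B|Aᵢ)×P(Aᵢ)
  4/25×1/4 = 1/25
  4/25×3/4 = 3/25
Sum = 4/25

P(defect) = 4/25 ≈ 16.00%


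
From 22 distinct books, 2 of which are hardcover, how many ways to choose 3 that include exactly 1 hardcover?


Choose 1 of the 2 hardcovers and 2 of the other 20 books:
C(2,1)×C(20,2) = 2×190 = 380

380


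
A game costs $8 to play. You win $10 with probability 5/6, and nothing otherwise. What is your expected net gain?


E[gain] = (10-8)×5/6 + (-8)×1/6
= 5/3 - 4/3 = 1/3

Expected net gain = $1/3 ≈ $0.33


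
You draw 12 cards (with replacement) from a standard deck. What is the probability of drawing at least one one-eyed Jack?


P(not a one-eyed Jack) = 50/52 = 25/26
P(none in 12 draws) = (25/26)^12 = 59604644775390625/95428956661682176
P(≥1 one-eyed Jack) = 1 - 59604644775390625/95428956661682176 = 35824311886291551/95428956661682176

P = 35824311886291551/95428956661682176 ≈ 37.54%


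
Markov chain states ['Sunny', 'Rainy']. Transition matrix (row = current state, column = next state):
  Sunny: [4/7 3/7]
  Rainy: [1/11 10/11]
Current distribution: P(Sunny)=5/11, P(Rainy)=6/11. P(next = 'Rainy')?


P(next=Rainy) = Σᵢ P(now=i)×P(i→Rainy)
= 5/11×3/7 + 6/11×10/11
= 15/77 + 60/121 = 585/847

P = 585/847 ≈ 0.6907


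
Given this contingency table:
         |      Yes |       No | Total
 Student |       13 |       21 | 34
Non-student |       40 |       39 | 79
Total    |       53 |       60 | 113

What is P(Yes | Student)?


P(Yes | Student) = 13/(13+21) = 13/34

P(Yes|Student) = 13/34 ≈ 38.24%


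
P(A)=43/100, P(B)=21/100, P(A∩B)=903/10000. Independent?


P(A)×P(B) = 903/10000
P(A∩B) = 903/10000
Equal ✓ → Independent

Yes, independent


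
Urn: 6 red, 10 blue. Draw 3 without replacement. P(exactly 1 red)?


Hypergeometric: C(6,1)×C(10,2)/C(16,3)
= 6×45/560 = 27/56

P(X=1) = 27/56 ≈ 48.21%


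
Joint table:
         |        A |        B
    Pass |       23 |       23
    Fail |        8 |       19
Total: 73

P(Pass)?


P(Pass) = (23+23)/73 = 46/73

P(Pass) = 46/73 ≈ 63.01%


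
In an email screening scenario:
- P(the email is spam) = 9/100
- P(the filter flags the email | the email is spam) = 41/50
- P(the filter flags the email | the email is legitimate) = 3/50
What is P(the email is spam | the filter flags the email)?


Using Bayes' theorem:
P(A|B) = P(B|A)·P(A) / P(B)

P(the filter flags the email) = 41/50 × 9/100 + 3/50 × 91/100
= 369/5000 + 273/5000 = 321/2500

P(the email is spam|the filter flags the email) = (369/5000) / (321/2500) = 123/214

P(the email is spam|the filter flags the email) = 123/214 ≈ 57.48%


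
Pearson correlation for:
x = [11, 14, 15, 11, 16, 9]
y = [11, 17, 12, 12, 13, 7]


n=6, Σx=76, Σy=72, Σxy=942, Σx²=1000, Σy²=916
r = (6×942 - 76×72)/√((6×1000 - 76²)(6×916 - 72²))
= 180/√(224×312) = 180/√69888 ≈ 180/264.3634 ≈ 0.6809

r ≈ 0.6809


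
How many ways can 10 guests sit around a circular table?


Circular arrangements of 10 distinct objects: fix one position to break rotational symmetry.
(n-1)! = 9! = 362880

362880


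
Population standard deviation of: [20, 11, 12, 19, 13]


Mean = 75/5 = 15
  (20-15)²=25
  (11-15)²=16
  (12-15)²=9
  (19-15)²=16
  (13-15)²=4
Σ(x-μ)² = 70
σ² = 70/5 = 14

σ = √(14) ≈ 3.7417


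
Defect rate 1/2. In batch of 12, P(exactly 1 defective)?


Binomial: P(X=1) = C(12,1)×p^1×(1-p)^11
= 12 × 1/2 × 1/2048 = 3/1024

P(X=1) = 3/1024 ≈ 0.29%


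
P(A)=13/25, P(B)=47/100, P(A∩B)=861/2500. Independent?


P(A)×P(B) = 611/2500
P(A∩B) = 861/2500
Not equal → NOT independent

No, not independent


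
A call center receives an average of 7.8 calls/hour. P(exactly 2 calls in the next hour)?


Poisson(λ=7.8): P(X=2) = e^(-λ)×λ^k/k!
= e^(-7.8) × 7.8^2 / 2!
≈ 0.000409734979 × 60.84 / 2 ≈ 0.012464

P(X=2) ≈ 0.012464 ≈ 1.25%


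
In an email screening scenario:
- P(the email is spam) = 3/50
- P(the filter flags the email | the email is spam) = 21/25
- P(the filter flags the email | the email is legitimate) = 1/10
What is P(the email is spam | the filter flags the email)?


Using Bayes' theorem:
P(A|B) = P(B|A)·P(A) / P(B)

P(the filter flags the email) = 21/25 × 3/50 + 1/10 × 47/50
= 63/1250 + 47/500 = 361/2500

P(the email is spam|the filter flags the email) = (63/1250) / (361/2500) = 126/361

P(the email is spam|the filter flags the email) = 126/361 ≈ 34.90%


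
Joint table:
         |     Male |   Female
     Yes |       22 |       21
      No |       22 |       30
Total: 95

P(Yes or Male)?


P(Yes∨Male) = P(Yes) + P(Male) - P(Yes∧Male)
= (43 + 44 - 22)/95 = 65/95 = 13/19

P = 13/19 ≈ 68.42%


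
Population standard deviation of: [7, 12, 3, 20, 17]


Mean = 59/5
  (7-59/5)²=576/25
  (12-59/5)²=1/25
  (3-59/5)²=1936/25
  (20-59/5)²=1681/25
  (17-59/5)²=676/25
Σ(x-μ)² = 974/5
σ² = (974/5)/5 = 974/25

σ = √(974/25) ≈ 6.2418


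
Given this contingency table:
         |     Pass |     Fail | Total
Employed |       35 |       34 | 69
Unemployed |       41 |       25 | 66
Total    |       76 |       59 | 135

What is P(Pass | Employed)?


P(Pass | Employed) = 35/(35+34) = 35/69

P(Pass|Employed) = 35/69 ≈ 50.72%


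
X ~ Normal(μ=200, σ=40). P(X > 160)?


z = (160-200)/40 = -1.0
P(X > 160) = 1 - P(Z ≤ -1.0) = 1 - 0.1587 = 0.8413

P(X > 160) ≈ 0.8413


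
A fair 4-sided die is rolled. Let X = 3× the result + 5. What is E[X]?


E[die] = (1+4)/2 = 5/2
E[X] = 3×5/2 + 5 = 25/2

E[X] = 25/2


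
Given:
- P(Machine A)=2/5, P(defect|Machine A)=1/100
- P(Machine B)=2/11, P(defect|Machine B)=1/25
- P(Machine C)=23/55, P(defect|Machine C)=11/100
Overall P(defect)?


P(B) = Σ P(B|Aᵢ)×P(Aᵢ)
  1/100×2/5 = 1/250
  1/25×2/11 = 2/275
  11/100×23/55 = 23/500
Sum = 63/1100

P(defect) = 63/1100 ≈ 5.73%


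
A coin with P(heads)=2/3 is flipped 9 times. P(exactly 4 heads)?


Binomial: P(X=4) = C(9,4)×p^4×(1-p)^5
= 126 × 16/81 × 1/243 = 224/2187

P(X=4) = 224/2187 ≈ 10.24%


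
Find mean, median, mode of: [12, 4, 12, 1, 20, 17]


Sorted: [1, 4, 12, 12, 17, 20]
Mean = 66/6 = 11
Median = 12
Freq: {12: 2, 4: 1, 1: 1, 20: 1, 17: 1}
Mode: [12]

Mean=11, Median=12, Mode=12


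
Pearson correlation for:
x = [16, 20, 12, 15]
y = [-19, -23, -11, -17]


n=4, Σx=63, Σy=-70, Σxy=-1151, Σx²=1025, Σy²=1300
r = (4×(-1151) - 63×(-70))/√((4×1025 - 63²)(4×1300 - (-70)²))
= -194/√(131×300) = -194/√39300 ≈ -194/198.2423 ≈ -0.9786

r ≈ -0.9786


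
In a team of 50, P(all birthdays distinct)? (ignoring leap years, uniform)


P(all different) = Π(365-i)/365 for i=0..49
= (365/365)×(364/365)×...×(316/365)
= 0.029626

P ≈ 0.0296 ≈ 2.96%


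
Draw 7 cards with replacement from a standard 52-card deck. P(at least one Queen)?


P(not a Queen) = 48/52 = 12/13
P(none in 7 draws) = (12/13)^7 = 35831808/62748517
P(≥1 Queen) = 1 - 35831808/62748517 = 26916709/62748517

P = 26916709/62748517 ≈ 42.90%


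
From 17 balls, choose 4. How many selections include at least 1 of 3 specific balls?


Complement: C(17,4) - C(14,4) = 2380 - 1001 = 1379

1379


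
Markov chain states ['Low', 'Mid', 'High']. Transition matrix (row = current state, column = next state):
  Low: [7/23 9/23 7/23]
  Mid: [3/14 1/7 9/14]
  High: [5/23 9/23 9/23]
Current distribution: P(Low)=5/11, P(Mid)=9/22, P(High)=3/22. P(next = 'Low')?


P(next=Low) = Σᵢ P(now=i)×P(i→Low)
= 5/11×7/23 + 9/22×3/14 + 3/22×5/23
= 35/253 + 27/308 + 15/506 = 1811/7084

P = 1811/7084 ≈ 0.2556


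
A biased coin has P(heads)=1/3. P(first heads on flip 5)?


Geometric: P(X=5) = (1-p)^(k-1)×p = (2/3)^4×1/3 = 16/243

P(X=5) = 16/243 ≈ 6.58%


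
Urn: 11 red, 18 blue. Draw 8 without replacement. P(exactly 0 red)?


Hypergeometric: C(11,0)×C(18,8)/C(29,8)
= 1×43758/4292145 = 34/3335

P(X=0) = 34/3335 ≈ 1.02%


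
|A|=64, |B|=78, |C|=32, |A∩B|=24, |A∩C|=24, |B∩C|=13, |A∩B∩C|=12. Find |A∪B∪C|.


|A∪B∪C| = 64+78+32-24-24-13+12 = 125

|A∪B∪C| = 125


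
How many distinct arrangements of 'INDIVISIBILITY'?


Letters: 14, freq: {'I': 6, 'N': 1, 'D': 1, 'V': 1, 'S': 1, 'B': 1, 'L': 1, 'T': 1, 'Y': 1}
14!/(6!×1!×1!×1!×1!×1!×1!×1!×1!) = 87178291200/720 = 121080960

121080960


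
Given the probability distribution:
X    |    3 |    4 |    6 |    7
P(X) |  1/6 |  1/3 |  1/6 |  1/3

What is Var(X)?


E[X] = 31/6
E[X²] = 175/6
Var(X) = E[X²] - (E[X])² = 175/6 - 961/36 = 89/36

Var(X) = 89/36 ≈ 2.4722


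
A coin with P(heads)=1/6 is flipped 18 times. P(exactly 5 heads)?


Binomial: P(X=5) = C(18,5)×p^5×(1-p)^13
= 8568 × 1/7776 × 1220703125/13060694016 = 145263671875/1410554953728

P(X=5) = 145263671875/1410554953728 ≈ 10.30%


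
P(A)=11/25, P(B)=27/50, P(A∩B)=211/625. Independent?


P(A)×P(B) = 297/1250
P(A∩B) = 211/625
Not equal → NOT independent

No, not independent


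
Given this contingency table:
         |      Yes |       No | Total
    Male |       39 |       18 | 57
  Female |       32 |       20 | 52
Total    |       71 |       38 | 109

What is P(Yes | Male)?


P(Yes | Male) = 39/(39+18) = 39/57 = 13/19

P(Yes|Male) = 13/19 ≈ 68.42%


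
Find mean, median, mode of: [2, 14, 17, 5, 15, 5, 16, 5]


Sorted: [2, 5, 5, 5, 14, 15, 16, 17]
Mean = 79/8
Median = 19/2
Freq: {2: 1, 14: 1, 17: 1, 5: 3, 15: 1, 16: 1}
Mode: [5]

Mean=79/8, Median=19/2, Mode=5


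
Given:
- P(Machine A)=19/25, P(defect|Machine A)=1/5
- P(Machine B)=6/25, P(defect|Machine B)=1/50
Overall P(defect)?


P(B) = Σ P(B|Aᵢ)×P(Aᵢ)
  1/5×19/25 = 19/125
  1/50×6/25 = 3/625
Sum = 98/625

P(defect) = 98/625 ≈ 15.68%


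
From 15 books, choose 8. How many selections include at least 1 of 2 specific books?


Complement: C(15,8) - C(13,8) = 6435 - 1287 = 5148

5148


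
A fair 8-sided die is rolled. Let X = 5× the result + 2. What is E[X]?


E[die] = (1+8)/2 = 9/2
E[X] = 5×9/2 + 2 = 49/2

E[X] = 49/2


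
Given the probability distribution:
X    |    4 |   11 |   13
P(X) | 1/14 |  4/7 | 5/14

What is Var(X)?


E[X] = 157/14
E[X²] = 1829/14
Var(X) = E[X²] - (E[X])² = 1829/14 - 24649/196 = 957/196

Var(X) = 957/196 ≈ 4.8827


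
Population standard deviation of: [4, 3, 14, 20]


Mean = 41/4
  (4-41/4)²=625/16
  (3-41/4)²=841/16
  (14-41/4)²=225/16
  (20-41/4)²=1521/16
Σ(x-μ)² = 803/4
σ² = (803/4)/4 = 803/16

σ = √(803/16) ≈ 7.0843


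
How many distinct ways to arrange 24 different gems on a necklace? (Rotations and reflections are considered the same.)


Free circular arrangements: rotations and reflections both identified.
(n-1)!/2 = 23!/2 = 25852016738884976640000/2 = 12926008369442488320000

12926008369442488320000


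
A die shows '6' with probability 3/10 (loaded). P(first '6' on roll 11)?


Geometric: P(X=11) = (1-p)^(k-1)×p = (7/10)^10×3/10 = 847425747/100000000000

P(X=11) = 847425747/100000000000 ≈ 0.85%


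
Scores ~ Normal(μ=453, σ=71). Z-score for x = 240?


z = (x - μ)/σ = (240 - 453)/71 = -3.0

z = -3.0


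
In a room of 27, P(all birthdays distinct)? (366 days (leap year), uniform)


P(all different) = Π(366-i)/366 for i=0..26
= (366/366)×(365/366)×...×(340/366)
= 0.374173

P ≈ 0.3742 ≈ 37.42%


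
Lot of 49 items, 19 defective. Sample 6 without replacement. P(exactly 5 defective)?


Hypergeometric: C(19,5)×C(30,1)/C(49,6)
= 11628×30/13983816 = 14535/582659

P(X=5) = 14535/582659 ≈ 2.49%


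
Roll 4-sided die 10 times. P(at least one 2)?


P(no 2)^10 = (3/4)^10 = 59049/1048576
P(≥1) = 1 - 59049/1048576 = 989527/1048576

P = 989527/1048576 ≈ 94.37%


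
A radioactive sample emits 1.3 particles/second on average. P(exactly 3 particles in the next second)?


Poisson(λ=1.3): P(X=3) = e^(-λ)×λ^k/k!
= e^(-1.3) × 1.3^3 / 3!
≈ 0.272531793 × 2.197 / 6 ≈ 0.099792

P(X=3) ≈ 0.099792 ≈ 9.98%


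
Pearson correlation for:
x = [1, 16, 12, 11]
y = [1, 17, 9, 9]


n=4, Σx=40, Σy=36, Σxy=480, Σx²=522, Σy²=452
r = (4×480 - 40×36)/√((4×522 - 40²)(4×452 - 36²))
= 480/√(488×512) = 480/√249856 ≈ 480/499.8560 ≈ 0.9603

r ≈ 0.9603


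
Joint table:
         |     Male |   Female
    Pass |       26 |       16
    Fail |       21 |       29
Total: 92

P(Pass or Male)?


P(Pass∨Male) = P(Pass) + P(Male) - P(Pass∧Male)
= (42 + 47 - 26)/92 = 63/92

P = 63/92 ≈ 68.48%


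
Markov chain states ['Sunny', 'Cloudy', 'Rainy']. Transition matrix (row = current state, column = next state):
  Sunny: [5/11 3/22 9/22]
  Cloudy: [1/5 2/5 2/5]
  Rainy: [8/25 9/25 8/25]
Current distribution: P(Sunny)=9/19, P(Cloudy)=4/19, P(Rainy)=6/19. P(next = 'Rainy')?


P(next=Rainy) = Σᵢ P(now=i)×P(i→Rainy)
= 9/19×9/22 + 4/19×2/5 + 6/19×8/25
= 81/418 + 8/95 + 48/475 = 3961/10450

P = 3961/10450 ≈ 0.3790


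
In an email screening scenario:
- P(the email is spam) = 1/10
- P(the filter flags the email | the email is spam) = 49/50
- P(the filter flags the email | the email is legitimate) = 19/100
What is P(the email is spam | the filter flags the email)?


Using Bayes' theorem:
P(A|B) = P(B|A)·P(A) / P(B)

P(the filter flags the email) = 49/50 × 1/10 + 19/100 × 9/10
= 49/500 + 171/1000 = 269/1000

P(the email is spam|the filter flags the email) = (49/500) / (269/1000) = 98/269

P(the email is spam|the filter flags the email) = 98/269 ≈ 36.43%


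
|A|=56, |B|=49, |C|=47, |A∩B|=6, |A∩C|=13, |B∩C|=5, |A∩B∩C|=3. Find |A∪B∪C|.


|A∪B∪C| = 56+49+47-6-13-5+3 = 131

|A∪B∪C| = 131


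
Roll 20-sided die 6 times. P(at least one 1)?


P(no 1)^6 = (19/20)^6 = 47045881/64000000
P(≥1) = 1 - 47045881/64000000 = 16954119/64000000

P = 16954119/64000000 ≈ 26.49%


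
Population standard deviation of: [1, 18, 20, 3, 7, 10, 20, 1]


Mean = 80/8 = 10
  (1-10)²=81
  (18-10)²=64
  (20-10)²=100
  (3-10)²=49
  (7-10)²=9
  (10-10)²=0
  (20-10)²=100
  (1-10)²=81
Σ(x-μ)² = 484
σ² = 484/8 = 121/2

σ = √(121/2) ≈ 7.7782


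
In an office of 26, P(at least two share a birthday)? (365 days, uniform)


P(all different) = Π(365-i)/365 for i=0..25
= 0.401759
P(match) = 1 - 0.401759 = 0.598241

P ≈ 0.5982 ≈ 59.82%


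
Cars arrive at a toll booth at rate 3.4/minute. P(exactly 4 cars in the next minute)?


Poisson(λ=3.4): P(X=4) = e^(-λ)×λ^k/k!
= e^(-3.4) × 3.4^4 / 4!
≈ 0.03337326996 × 133.6336 / 24 ≈ 0.185825

P(X=4) ≈ 0.185825 ≈ 18.58%


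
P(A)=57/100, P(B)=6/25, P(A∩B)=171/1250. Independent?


P(A)×P(B) = 171/1250
P(A∩B) = 171/1250
Equal ✓ → Independent

Yes, independent


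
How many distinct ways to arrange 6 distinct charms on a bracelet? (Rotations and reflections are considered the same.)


Free circular arrangements: rotations and reflections both identified.
(n-1)!/2 = 5!/2 = 120/2 = 60

60


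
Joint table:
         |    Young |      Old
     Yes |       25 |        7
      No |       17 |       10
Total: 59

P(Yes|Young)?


P(Yes|Young) = 25/(25+17) = 25/42

P = 25/42 ≈ 59.52%


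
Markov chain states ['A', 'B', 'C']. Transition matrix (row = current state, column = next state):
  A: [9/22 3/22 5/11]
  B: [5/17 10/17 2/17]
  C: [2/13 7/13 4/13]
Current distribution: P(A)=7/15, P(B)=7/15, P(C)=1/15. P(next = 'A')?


P(next=A) = Σᵢ P(now=i)×P(i→A)
= 7/15×9/22 + 7/15×5/17 + 1/15×2/13
= 21/110 + 7/51 + 2/195 = 8227/24310

P = 8227/24310 ≈ 0.3384


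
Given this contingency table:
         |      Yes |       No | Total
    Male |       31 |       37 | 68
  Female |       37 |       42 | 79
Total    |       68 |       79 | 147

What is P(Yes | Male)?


P(Yes | Male) = 31/(31+37) = 31/68

P(Yes|Male) = 31/68 ≈ 45.59%


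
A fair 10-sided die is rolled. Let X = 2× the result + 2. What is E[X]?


E[die] = (1+10)/2 = 11/2
E[X] = 2×11/2 + 2 = 13

E[X] = 13


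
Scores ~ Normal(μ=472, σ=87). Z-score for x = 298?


z = (x - μ)/σ = (298 - 472)/87 = -2.0

z = -2.0


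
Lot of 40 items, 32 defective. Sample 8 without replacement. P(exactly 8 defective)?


Hypergeometric: C(32,8)×C(8,0)/C(40,8)
= 10518300×1/76904685 = 17980/131461

P(X=8) = 17980/131461 ≈ 13.68%


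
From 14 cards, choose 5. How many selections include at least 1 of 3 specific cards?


Complement: C(14,5) - C(11,5) = 2002 - 462 = 1540

1540


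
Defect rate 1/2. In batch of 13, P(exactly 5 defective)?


Binomial: P(X=5) = C(13,5)×p^5×(1-p)^8
= 1287 × 1/32 × 1/256 = 1287/8192

P(X=5) = 1287/8192 ≈ 15.71%


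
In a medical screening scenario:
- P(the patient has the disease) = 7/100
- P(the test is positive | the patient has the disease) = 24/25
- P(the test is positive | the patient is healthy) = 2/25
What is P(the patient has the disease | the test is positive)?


Using Bayes' theorem:
P(A|B) = P(B|A)·P(A) / P(B)

P(the test is positive) = 24/25 × 7/100 + 2/25 × 93/100
= 42/625 + 93/1250 = 177/1250

P(the patient has the disease|the test is positive) = (42/625) / (177/1250) = 28/59

P(the patient has the disease|the test is positive) = 28/59 ≈ 47.46%


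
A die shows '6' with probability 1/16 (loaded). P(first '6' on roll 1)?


Geometric: P(X=1) = (1-p)^(k-1)×p = (15/16)^0×1/16 = 1/16

P(X=1) = 1/16 ≈ 6.25%


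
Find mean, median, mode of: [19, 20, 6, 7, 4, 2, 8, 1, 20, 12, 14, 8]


Sorted: [1, 2, 4, 6, 7, 8, 8, 12, 14, 19, 20, 20]
Mean = 121/12
Median = 8
Freq: {19: 1, 20: 2, 6: 1, 7: 1, 4: 1, 2: 1, 8: 2, 1: 1, 12: 1, 14: 1}
Mode: [8, 20]

Mean=121/12, Median=8, Mode=[8, 20]


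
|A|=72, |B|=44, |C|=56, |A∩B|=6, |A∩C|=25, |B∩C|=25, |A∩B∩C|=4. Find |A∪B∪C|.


|A∪B∪C| = 72+44+56-6-25-25+4 = 120

|A∪B∪C| = 120


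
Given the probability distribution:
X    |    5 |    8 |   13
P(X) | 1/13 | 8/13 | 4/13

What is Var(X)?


E[X] = 121/13
E[X²] = 1213/13
Var(X) = E[X²] - (E[X])² = 1213/13 - 14641/169 = 1128/169

Var(X) = 1128/169 ≈ 6.6746


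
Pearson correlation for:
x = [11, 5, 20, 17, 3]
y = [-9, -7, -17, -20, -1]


n=5, Σx=56, Σy=-54, Σxy=-817, Σx²=844, Σy²=820
r = (5×(-817) - 56×(-54))/√((5×844 - 56²)(5×820 - (-54)²))
= -1061/√(1084×1184) = -1061/√1283456 ≈ -1061/1132.8972 ≈ -0.9365

r ≈ -0.9365


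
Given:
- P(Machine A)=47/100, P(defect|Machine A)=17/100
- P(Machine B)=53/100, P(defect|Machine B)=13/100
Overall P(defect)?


P(B) = Σ P(B|Aᵢ)×P(Aᵢ)
  17/100×47/100 = 799/10000
  13/100×53/100 = 689/10000
Sum = 93/625

P(defect) = 93/625 ≈ 14.88%


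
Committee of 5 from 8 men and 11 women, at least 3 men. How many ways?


Count by #men:
  3M,2W: C(8,3)×C(11,2)=3080
  4M,1W: C(8,4)×C(11,1)=770
  5M,0W: C(8,5)×C(11,0)=56
Total = 3906

3906


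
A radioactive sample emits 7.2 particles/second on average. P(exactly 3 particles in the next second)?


Poisson(λ=7.2): P(X=3) = e^(-λ)×λ^k/k!
= e^(-7.2) × 7.2^3 / 3!
≈ 0.0007465858084 × 373.248 / 6 ≈ 0.046444

P(X=3) ≈ 0.046444 ≈ 4.64%


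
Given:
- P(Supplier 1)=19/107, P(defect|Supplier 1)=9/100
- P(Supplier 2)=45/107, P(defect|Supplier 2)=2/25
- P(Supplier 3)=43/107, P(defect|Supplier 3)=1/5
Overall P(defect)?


P(B) = Σ P(B|Aᵢ)×P(Aᵢ)
  9/100×19/107 = 171/10700
  2/25×45/107 = 18/535
  1/5×43/107 = 43/535
Sum = 13/100

P(defect) = 13/100 ≈ 13.00%


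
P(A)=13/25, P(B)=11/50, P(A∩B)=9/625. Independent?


P(A)×P(B) = 143/1250
P(A∩B) = 9/625
Not equal → NOT independent

No, not independent


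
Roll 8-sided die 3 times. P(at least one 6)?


P(no 6)^3 = (7/8)^3 = 343/512
P(≥1) = 1 - 343/512 = 169/512

P = 169/512 ≈ 33.01%


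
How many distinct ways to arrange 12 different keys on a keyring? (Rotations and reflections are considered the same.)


Free circular arrangements: rotations and reflections both identified.
(n-1)!/2 = 11!/2 = 39916800/2 = 19958400

19958400


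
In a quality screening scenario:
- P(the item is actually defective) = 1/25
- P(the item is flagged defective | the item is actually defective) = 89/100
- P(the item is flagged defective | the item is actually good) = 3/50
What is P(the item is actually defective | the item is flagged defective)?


Using Bayes' theorem:
P(A|B) = P(B|A)·P(A) / P(B)

P(the item is flagged defective) = 89/100 × 1/25 + 3/50 × 24/25
= 89/2500 + 36/625 = 233/2500

P(the item is actually defective|the item is flagged defective) = (89/2500) / (233/2500) = 89/233

P(the item is actually defective|the item is flagged defective) = 89/233 ≈ 38.20%
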